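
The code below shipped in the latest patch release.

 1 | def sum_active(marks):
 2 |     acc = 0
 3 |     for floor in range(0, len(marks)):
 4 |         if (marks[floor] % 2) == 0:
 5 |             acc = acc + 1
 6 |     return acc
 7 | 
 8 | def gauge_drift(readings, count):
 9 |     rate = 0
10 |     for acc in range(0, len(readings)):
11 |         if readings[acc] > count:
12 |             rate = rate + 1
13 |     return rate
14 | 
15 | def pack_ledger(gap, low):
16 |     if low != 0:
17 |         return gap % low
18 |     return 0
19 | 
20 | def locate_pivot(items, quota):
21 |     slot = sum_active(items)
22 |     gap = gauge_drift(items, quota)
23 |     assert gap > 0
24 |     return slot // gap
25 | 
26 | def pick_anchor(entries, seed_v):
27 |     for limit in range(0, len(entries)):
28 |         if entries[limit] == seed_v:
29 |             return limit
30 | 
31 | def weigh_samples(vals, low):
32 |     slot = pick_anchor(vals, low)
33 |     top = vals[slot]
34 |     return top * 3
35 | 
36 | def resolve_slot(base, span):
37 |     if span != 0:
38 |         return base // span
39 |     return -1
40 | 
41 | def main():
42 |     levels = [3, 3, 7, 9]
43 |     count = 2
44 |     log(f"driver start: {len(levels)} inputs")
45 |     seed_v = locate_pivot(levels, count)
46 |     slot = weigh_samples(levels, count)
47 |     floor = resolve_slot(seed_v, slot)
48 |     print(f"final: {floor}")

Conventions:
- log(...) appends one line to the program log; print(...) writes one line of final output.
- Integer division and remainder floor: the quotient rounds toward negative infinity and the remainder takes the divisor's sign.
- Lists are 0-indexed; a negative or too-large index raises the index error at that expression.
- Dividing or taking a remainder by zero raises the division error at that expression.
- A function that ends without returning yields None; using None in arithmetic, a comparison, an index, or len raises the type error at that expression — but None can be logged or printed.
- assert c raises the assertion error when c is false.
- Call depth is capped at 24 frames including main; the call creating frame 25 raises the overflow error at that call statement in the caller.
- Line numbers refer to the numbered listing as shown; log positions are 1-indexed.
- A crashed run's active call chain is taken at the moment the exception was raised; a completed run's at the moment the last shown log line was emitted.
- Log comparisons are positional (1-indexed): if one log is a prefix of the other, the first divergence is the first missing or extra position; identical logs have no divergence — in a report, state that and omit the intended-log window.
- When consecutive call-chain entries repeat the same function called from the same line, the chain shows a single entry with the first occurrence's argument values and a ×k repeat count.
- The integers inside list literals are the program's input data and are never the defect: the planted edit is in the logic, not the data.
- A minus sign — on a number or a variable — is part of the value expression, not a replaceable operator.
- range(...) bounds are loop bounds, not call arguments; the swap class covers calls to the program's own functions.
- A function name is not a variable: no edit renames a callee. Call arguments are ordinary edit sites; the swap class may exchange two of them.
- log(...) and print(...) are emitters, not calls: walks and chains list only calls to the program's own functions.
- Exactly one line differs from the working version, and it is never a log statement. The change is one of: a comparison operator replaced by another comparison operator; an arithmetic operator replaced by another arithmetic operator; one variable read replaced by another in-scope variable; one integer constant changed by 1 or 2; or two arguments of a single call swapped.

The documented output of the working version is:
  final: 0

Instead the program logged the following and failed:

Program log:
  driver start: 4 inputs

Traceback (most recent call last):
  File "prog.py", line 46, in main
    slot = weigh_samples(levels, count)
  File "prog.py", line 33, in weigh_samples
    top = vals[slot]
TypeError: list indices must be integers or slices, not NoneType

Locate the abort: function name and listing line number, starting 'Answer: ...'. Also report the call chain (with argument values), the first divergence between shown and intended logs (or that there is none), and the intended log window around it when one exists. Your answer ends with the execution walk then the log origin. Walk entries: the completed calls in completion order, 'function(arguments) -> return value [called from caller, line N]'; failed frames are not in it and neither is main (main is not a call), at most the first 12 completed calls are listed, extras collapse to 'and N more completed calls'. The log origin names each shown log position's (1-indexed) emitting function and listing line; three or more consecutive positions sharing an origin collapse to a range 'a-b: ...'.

Answer: the error was raised in weigh_samples, line 33.
Key observation: The log gives no warning — it matches the intended run right up to the abort.
Call chain: main -> weigh_samples([3, 3, 7, 9], 2) (called at line 46).
First divergence: none (the log streams are identical).
Execution walk:
  sum_active([3, 3, 7, 9]) -> 0  [called from locate_pivot, line 21]
  gauge_drift([3, 3, 7, 9], 2) -> 4  [called from locate_pivot, line 22]
  locate_pivot([3, 3, 7, 9], 2) -> 0  [called from main, line 45]
  pick_anchor([3, 3, 7, 9], 2) -> None  [called from weigh_samples, line 32]
Log origins:
  1: from main, line 44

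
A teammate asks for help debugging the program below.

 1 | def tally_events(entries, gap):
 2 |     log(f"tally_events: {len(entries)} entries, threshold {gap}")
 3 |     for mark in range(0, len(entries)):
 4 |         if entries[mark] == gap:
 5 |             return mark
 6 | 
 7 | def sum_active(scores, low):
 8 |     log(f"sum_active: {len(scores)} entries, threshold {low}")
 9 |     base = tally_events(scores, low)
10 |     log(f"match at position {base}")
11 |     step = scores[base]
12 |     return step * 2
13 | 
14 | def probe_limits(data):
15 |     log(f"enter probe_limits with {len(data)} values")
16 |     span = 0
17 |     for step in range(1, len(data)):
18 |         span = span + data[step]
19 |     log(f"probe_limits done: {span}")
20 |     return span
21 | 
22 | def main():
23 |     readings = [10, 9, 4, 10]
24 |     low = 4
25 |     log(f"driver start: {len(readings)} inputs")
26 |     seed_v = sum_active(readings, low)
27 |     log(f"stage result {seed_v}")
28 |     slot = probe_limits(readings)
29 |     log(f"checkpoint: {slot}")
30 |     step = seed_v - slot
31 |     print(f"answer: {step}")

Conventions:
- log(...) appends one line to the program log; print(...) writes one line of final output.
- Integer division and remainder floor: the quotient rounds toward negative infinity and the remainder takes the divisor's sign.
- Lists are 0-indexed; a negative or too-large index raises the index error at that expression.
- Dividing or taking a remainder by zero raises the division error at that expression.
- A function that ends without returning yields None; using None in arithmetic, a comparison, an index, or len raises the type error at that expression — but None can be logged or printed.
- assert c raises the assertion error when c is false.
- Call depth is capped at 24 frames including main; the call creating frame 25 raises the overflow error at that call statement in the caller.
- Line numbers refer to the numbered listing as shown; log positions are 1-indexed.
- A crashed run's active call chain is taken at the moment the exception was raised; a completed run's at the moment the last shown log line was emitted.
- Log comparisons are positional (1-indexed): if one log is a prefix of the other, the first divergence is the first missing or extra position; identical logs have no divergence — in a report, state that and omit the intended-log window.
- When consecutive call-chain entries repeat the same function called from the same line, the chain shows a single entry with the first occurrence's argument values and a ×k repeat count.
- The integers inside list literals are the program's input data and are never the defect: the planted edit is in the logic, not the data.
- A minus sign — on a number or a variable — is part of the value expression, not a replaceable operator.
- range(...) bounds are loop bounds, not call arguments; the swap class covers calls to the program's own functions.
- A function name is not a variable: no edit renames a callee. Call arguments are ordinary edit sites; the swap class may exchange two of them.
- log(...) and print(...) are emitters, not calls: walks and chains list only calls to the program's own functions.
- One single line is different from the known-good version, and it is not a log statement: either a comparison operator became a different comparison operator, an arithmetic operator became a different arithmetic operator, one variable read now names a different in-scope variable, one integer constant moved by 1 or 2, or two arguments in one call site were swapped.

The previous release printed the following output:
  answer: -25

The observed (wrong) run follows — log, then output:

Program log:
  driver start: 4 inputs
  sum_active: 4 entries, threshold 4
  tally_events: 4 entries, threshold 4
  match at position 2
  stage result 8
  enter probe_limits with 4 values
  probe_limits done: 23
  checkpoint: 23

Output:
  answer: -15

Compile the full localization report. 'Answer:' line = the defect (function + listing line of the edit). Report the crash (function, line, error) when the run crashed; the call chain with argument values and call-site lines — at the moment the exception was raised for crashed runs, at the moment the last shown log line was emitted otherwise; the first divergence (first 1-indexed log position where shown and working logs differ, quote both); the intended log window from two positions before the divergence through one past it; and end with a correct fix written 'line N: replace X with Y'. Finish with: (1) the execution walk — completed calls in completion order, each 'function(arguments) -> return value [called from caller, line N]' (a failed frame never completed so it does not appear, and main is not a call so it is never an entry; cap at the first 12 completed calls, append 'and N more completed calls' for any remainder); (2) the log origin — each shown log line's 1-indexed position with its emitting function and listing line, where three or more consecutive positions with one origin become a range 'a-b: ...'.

Answer: the defect is in probe_limits at line 17.
Key fact: At log position 7 the runs split — shown 'probe_limits done: 23', but the working version logs 'probe_limits done: 33'.
Call chain: main.
First divergence: position 7 — shown 'probe_limits done: 23', intended 'probe_limits done: 33'.
Intended log window:
  5: stage result 8
  6: enter probe_limits with 4 values
  7: probe_limits done: 33
  8: checkpoint: 33
Execution walk:
  tally_events([10, 9, 4, 10], 4) -> 2  [called from sum_active, line 9]
  sum_active([10, 9, 4, 10], 4) -> 8  [called from main, line 26]
  probe_limits([10, 9, 4, 10]) -> 23  [called from main, line 28]
Origin of each log line:
  1 — main, line 25
  2 — sum_active, line 8
  3 — tally_events, line 2
  4 — sum_active, line 10
  5 — main, line 27
  6 — probe_limits, line 15
  7 — probe_limits, line 19
  8 — main, line 29
A correct fix: line 17: replace `1` with `0`.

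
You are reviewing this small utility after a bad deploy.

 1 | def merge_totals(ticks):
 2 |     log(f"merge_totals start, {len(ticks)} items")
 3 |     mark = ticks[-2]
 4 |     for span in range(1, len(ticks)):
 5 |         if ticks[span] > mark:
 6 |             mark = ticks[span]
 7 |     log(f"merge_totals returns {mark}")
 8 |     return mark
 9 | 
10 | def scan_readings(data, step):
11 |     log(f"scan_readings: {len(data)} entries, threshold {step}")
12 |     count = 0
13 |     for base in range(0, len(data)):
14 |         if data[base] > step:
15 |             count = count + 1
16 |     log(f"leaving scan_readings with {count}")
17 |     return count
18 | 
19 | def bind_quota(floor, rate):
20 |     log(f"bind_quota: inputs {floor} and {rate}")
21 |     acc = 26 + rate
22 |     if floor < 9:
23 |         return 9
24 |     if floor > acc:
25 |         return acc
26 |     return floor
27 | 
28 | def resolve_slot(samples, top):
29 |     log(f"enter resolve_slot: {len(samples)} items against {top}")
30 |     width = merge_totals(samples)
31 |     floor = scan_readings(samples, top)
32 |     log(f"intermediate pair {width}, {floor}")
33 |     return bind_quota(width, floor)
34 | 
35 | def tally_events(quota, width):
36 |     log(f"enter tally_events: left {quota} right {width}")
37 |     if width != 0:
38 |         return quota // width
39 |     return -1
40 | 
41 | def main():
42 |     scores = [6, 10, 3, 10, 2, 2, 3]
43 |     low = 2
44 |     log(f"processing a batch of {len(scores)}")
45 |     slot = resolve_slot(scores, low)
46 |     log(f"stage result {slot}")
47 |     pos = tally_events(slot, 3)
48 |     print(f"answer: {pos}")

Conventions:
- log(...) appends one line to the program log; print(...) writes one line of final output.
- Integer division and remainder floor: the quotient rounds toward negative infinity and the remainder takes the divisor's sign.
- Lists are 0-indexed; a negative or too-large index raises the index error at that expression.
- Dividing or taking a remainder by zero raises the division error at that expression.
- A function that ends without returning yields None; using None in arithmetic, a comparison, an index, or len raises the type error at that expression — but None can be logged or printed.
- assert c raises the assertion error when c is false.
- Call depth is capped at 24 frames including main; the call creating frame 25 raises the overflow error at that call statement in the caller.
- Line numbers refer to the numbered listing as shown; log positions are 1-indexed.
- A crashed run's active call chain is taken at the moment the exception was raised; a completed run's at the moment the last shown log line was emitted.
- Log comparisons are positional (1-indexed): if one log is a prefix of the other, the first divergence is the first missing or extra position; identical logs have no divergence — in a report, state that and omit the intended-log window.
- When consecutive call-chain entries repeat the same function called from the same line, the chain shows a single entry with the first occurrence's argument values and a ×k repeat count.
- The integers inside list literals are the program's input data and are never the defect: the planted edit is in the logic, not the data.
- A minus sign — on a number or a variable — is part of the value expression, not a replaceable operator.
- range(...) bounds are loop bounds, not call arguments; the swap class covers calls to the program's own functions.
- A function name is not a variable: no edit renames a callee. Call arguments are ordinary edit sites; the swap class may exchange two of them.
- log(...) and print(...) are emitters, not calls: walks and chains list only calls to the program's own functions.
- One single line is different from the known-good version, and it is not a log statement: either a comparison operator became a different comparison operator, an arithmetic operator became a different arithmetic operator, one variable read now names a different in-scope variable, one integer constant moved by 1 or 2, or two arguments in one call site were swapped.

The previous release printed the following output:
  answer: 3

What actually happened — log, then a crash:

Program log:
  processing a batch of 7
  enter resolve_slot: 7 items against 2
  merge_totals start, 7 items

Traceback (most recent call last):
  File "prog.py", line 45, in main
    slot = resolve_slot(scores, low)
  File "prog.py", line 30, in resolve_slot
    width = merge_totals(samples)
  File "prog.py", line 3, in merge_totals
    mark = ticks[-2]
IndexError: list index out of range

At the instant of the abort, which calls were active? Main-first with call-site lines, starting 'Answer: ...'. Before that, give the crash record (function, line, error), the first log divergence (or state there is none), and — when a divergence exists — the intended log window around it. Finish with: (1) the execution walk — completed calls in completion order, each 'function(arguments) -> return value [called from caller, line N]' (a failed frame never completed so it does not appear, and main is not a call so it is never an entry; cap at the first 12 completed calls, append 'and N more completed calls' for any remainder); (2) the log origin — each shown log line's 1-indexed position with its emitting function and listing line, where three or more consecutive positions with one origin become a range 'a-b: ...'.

Answer: main -> resolve_slot (called at line 45) -> merge_totals (called at line 30).
Key fact: The faulty run's log stops after 3 lines; the working version's next line would be 'merge_totals returns 10'.
Crash: merge_totals, line 3, IndexError.
First divergence: position 4 — the faulty run's log ends after 3 lines; the working version continues with 'merge_totals returns 10'.
Intended log window:
  2: enter resolve_slot: 7 items against 2
  3: merge_totals start, 7 items
  4: merge_totals returns 10
  5: scan_readings: 7 entries, threshold 2
Execution walk:
  (no call completed)
Log line origins:
  1: emitted by main (line 44)
  2: emitted by resolve_slot (line 29)
  3: emitted by merge_totals (line 2)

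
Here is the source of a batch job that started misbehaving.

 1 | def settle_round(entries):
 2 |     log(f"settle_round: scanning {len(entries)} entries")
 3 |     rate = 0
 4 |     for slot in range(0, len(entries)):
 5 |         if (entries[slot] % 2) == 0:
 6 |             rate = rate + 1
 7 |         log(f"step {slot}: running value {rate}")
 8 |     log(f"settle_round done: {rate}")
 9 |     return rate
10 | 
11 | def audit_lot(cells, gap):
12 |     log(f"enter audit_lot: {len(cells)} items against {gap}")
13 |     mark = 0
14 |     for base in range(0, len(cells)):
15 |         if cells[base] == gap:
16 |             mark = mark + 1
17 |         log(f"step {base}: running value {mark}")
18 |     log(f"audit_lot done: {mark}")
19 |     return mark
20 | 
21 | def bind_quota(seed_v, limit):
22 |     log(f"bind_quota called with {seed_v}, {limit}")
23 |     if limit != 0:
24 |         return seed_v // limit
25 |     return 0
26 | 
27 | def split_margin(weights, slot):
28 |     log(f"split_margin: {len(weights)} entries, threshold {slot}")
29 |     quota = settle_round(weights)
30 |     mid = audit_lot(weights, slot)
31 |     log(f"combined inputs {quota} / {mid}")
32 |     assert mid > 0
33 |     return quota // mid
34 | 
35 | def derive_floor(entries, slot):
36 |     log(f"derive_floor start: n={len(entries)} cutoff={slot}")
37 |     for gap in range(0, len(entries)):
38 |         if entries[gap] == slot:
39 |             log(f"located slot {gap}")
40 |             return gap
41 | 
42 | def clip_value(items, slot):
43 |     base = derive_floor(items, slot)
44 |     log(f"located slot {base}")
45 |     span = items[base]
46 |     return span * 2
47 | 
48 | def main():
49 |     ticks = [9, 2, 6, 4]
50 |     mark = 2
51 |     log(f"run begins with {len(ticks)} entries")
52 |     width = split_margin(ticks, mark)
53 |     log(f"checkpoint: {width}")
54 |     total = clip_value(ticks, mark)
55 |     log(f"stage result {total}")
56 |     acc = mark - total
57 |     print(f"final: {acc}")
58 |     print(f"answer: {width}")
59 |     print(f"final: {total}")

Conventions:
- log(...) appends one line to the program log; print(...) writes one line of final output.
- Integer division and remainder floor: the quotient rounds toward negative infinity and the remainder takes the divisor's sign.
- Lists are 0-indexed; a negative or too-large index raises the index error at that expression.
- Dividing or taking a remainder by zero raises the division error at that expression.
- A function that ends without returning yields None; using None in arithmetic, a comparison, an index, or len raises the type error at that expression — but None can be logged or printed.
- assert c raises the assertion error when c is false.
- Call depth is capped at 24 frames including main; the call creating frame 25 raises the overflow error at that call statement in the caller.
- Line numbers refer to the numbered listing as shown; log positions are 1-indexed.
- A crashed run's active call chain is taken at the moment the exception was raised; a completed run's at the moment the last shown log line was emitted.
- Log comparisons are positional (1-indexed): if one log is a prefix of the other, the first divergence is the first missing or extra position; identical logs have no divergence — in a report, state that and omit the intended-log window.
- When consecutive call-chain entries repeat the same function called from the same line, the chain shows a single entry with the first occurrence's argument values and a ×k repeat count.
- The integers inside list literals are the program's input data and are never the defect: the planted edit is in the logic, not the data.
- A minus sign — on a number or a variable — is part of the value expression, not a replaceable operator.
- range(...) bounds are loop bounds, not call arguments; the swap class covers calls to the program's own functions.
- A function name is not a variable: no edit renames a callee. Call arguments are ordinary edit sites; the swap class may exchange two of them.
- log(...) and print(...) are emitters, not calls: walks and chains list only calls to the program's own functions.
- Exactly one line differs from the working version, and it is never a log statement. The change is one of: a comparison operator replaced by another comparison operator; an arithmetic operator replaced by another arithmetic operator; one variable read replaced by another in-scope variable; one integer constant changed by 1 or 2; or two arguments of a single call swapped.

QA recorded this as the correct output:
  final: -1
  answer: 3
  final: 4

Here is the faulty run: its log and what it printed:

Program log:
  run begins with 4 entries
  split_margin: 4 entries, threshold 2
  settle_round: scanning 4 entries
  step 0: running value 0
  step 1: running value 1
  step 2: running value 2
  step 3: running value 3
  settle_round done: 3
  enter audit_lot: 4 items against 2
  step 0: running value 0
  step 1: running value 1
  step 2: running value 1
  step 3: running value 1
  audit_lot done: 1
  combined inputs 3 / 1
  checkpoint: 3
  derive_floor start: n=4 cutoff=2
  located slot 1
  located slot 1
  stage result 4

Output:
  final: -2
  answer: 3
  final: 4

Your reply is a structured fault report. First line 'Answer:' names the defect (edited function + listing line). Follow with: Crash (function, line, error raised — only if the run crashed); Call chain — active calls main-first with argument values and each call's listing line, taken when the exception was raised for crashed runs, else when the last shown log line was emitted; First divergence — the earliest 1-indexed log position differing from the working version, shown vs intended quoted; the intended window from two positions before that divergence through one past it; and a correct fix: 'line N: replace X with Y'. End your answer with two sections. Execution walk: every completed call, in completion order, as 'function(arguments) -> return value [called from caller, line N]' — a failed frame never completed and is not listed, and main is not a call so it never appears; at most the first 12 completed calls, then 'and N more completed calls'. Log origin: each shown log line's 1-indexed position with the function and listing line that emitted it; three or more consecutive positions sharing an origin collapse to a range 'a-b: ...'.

Answer: the defect is in main at line 56.
The tell: The two runs log identically and part ways only at the printed values.
Call chain: main.
First divergence: none — the logs agree in full.
Execution walk:
  settle_round([9, 2, 6, 4]) -> 3  [called from split_margin, line 29]
  audit_lot([9, 2, 6, 4], 2) -> 1  [called from split_margin, line 30]
  split_margin([9, 2, 6, 4], 2) -> 3  [called from main, line 52]
  derive_floor([9, 2, 6, 4], 2) -> 1  [called from clip_value, line 43]
  clip_value([9, 2, 6, 4], 2) -> 4  [called from main, line 54]
Log origins:
  1: logged in main at line 51
  2: logged in split_margin at line 28
  3: logged in settle_round at line 2
  4-7: logged in settle_round at line 7
  8: logged in settle_round at line 8
  9: logged in audit_lot at line 12
  10-13: logged in audit_lot at line 17
  14: logged in audit_lot at line 18
  15: logged in split_margin at line 31
  16: logged in main at line 53
  17: logged in derive_floor at line 36
  18: logged in derive_floor at line 39
  19: logged in clip_value at line 44
  20: logged in main at line 55
A correct fix: line 56: replace `mark` with `width`.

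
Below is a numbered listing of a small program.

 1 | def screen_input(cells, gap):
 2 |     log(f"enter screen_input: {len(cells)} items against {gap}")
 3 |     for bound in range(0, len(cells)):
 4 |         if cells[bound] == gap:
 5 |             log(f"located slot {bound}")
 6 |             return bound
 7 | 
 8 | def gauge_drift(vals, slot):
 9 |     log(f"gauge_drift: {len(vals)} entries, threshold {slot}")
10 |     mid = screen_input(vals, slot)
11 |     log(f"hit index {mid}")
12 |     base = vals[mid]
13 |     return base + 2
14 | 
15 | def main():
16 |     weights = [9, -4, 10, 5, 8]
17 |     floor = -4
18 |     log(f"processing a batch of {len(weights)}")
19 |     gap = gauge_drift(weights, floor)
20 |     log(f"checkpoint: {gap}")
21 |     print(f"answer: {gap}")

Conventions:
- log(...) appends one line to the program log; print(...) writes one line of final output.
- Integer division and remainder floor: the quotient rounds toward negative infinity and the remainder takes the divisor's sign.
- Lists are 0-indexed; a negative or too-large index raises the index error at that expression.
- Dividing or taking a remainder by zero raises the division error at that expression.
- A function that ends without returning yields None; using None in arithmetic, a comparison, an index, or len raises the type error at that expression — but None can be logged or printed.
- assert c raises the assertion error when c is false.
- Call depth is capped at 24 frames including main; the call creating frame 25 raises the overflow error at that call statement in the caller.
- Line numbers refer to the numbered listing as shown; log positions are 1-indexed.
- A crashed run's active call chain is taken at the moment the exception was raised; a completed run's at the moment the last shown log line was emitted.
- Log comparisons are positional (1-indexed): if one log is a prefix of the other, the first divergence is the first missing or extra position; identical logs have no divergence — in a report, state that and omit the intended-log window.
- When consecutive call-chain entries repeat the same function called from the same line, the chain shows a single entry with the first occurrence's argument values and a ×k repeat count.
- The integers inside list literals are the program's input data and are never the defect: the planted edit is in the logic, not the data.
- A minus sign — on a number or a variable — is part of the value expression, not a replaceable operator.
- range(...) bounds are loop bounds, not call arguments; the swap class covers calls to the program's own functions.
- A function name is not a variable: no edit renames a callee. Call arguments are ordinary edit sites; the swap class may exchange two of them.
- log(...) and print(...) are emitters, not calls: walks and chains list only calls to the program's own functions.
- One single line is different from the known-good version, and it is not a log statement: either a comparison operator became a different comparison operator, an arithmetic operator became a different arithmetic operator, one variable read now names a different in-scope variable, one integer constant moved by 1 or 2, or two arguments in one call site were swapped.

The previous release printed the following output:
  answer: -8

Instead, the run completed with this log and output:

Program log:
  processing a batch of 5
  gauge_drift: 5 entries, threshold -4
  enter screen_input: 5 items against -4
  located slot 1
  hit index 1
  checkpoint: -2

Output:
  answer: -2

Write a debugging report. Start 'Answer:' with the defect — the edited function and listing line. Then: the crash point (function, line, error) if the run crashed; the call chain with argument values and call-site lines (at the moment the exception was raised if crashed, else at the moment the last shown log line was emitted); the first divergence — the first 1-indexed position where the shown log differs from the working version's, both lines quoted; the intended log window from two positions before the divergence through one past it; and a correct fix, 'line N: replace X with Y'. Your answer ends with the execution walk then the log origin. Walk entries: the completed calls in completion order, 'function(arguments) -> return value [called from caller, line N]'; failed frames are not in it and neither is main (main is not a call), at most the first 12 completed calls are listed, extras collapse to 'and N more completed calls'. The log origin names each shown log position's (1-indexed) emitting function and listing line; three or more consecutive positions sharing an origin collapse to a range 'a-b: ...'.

Answer: the defect is in gauge_drift at line 13.
Key fact: The earliest visible damage is log position 6 — 'checkpoint: -2' rather than the intended 'checkpoint: -8'.
Call chain: main.
First divergence: position 6 — the shown line 'checkpoint: -2' should read 'checkpoint: -8'.
Intended log window:
  4: located slot 1
  5: hit index 1
  6: checkpoint: -8
Execution walk:
  screen_input([9, -4, 10, 5, 8], -4) -> 1  [called from gauge_drift, line 10]
  gauge_drift([9, -4, 10, 5, 8], -4) -> -2  [called from main, line 19]
Log origin:
  1 — main, line 18
  2 — gauge_drift, line 9
  3 — screen_input, line 2
  4 — screen_input, line 5
  5 — gauge_drift, line 11
  6 — main, line 20
A correct fix: line 13: replace `+` with `*`.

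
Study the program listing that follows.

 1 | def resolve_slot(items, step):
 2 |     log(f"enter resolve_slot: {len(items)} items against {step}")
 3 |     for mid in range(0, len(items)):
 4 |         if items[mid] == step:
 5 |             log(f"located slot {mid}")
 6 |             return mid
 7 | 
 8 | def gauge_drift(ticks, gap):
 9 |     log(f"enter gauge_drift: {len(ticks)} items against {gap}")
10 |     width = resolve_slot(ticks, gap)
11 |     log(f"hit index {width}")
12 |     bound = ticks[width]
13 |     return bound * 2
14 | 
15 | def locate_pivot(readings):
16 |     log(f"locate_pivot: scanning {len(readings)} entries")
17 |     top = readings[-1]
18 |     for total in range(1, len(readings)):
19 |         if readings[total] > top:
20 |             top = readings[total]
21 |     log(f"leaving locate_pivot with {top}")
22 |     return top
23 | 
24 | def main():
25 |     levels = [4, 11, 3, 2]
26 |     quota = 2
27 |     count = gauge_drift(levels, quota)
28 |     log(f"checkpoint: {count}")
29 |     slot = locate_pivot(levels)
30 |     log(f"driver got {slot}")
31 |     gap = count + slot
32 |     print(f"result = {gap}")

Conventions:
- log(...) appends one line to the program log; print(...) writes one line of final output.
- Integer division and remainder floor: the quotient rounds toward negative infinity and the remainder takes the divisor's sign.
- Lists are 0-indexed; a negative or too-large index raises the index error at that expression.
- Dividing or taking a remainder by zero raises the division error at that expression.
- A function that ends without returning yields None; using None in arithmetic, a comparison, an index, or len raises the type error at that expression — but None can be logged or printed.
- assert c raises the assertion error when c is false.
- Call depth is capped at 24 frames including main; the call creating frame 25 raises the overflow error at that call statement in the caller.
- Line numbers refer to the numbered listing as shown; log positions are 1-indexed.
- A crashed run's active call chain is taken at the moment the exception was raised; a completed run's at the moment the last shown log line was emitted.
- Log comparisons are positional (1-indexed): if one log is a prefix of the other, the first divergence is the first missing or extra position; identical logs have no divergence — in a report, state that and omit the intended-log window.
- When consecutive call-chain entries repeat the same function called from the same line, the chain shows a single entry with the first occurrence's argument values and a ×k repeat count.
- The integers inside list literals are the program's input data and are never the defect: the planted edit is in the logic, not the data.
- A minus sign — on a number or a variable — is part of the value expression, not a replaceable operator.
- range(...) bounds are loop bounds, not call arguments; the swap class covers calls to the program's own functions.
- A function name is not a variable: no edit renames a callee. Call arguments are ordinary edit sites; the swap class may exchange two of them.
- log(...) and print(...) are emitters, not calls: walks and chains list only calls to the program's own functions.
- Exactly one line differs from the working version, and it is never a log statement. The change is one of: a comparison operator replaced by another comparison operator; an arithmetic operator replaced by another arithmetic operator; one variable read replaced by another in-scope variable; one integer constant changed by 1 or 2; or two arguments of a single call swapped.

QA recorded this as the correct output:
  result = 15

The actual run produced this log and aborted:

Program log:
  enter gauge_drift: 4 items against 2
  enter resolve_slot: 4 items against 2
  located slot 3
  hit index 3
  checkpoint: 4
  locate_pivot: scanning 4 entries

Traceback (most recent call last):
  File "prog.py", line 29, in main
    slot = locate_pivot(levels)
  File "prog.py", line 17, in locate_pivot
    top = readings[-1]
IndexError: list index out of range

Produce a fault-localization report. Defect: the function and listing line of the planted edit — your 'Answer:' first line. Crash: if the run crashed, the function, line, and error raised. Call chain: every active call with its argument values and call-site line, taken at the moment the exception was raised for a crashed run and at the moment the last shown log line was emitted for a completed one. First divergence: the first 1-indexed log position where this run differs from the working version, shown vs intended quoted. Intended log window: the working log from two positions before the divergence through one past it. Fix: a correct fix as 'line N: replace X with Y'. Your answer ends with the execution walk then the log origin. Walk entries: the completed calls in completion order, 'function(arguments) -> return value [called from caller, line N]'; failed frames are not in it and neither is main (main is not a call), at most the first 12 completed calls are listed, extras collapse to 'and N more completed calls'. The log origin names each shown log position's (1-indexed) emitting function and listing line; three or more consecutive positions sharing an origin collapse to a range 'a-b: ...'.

Answer: the defect is in locate_pivot at line 17.
Key observation: Only 6 log lines were emitted before the run died; the intended continuation was 'leaving locate_pivot with 11'.
Crash: locate_pivot, line 17, IndexError.
Call chain: main -> locate_pivot([4, 11, 3, 2]) (called at line 29).
First divergence: position 7 — the faulty run's log ends after 6 lines; the working version continues with 'leaving locate_pivot with 11'.
Intended log window:
  5: checkpoint: 4
  6: locate_pivot: scanning 4 entries
  7: leaving locate_pivot with 11
  8: driver got 11
Execution walk:
  resolve_slot([4, 11, 3, 2], 2) -> 3  [called from gauge_drift, line 10]
  gauge_drift([4, 11, 3, 2], 2) -> 4  [called from main, line 27]
Origin of each log line:
  1: logged in gauge_drift at line 9
  2: logged in resolve_slot at line 2
  3: logged in resolve_slot at line 5
  4: logged in gauge_drift at line 11
  5: logged in main at line 28
  6: logged in locate_pivot at line 16
A correct fix: line 17: replace `-1` with `0`.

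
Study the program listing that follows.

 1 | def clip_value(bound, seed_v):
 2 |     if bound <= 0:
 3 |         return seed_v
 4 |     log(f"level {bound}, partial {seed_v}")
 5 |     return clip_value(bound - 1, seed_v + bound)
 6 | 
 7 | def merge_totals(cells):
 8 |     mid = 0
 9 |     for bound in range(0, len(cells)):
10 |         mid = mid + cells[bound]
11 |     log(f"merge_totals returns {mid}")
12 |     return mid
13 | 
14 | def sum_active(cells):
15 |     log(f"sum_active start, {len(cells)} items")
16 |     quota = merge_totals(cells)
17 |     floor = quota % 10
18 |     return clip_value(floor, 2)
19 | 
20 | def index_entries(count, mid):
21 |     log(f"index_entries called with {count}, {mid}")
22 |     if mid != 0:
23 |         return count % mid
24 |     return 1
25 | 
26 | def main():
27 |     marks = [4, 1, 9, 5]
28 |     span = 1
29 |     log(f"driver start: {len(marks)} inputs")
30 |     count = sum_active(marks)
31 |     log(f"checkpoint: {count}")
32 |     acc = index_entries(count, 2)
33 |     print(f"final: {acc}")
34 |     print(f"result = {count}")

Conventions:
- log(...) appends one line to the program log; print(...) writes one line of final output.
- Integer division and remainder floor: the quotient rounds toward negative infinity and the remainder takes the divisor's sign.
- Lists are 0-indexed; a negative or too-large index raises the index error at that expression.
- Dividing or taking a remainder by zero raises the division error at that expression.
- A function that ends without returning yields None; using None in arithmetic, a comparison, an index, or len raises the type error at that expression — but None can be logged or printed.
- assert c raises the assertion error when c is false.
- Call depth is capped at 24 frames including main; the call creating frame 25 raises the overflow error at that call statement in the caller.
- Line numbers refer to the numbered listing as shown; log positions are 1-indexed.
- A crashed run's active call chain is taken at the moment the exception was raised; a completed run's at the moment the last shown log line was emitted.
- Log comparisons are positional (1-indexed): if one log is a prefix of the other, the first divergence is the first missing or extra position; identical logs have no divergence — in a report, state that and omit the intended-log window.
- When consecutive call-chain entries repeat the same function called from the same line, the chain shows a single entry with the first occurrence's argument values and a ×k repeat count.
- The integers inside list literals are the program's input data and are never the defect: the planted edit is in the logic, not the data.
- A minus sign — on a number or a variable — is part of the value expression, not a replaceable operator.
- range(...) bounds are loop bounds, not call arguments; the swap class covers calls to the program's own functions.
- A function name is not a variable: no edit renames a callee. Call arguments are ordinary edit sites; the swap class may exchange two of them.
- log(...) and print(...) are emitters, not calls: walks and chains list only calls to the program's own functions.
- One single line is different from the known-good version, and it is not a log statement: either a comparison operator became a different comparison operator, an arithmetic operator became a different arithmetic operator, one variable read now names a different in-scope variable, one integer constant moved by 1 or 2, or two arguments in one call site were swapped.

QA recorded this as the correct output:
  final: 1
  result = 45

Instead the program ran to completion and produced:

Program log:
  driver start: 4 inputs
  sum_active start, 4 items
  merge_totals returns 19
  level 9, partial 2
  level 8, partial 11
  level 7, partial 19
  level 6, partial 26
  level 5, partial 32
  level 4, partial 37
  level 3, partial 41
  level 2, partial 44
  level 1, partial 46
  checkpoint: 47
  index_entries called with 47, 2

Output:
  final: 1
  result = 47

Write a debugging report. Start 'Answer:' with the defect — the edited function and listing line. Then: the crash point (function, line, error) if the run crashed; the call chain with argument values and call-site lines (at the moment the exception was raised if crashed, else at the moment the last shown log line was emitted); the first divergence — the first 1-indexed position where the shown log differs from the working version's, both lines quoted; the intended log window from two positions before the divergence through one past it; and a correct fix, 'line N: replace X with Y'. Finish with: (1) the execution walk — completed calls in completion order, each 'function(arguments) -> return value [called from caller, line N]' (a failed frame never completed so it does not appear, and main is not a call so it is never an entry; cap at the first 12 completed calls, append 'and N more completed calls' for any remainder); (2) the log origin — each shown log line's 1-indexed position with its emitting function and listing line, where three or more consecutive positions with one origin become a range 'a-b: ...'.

Answer: the defect is in sum_active at line 18.
Key observation: The log first diverges at position 4: the faulty run prints 'level 9, partial 2' where the working version prints 'level 9, partial 0'.
Call chain: main -> index_entries(47, 2) (called at line 32).
First divergence: position 4 — the shown line 'level 9, partial 2' should read 'level 9, partial 0'.
Intended log window:
  2: sum_active start, 4 items
  3: merge_totals returns 19
  4: level 9, partial 0
  5: level 8, partial 9
Execution walk:
  merge_totals([4, 1, 9, 5]) -> 19  [called from sum_active, line 16]
  clip_value(0, 47) -> 47  [called from clip_value, line 5]
  clip_value(1, 46) -> 47  [called from clip_value, line 5]
  clip_value(2, 44) -> 47  [called from clip_value, line 5]
  clip_value(3, 41) -> 47  [called from clip_value, line 5]
  clip_value(4, 37) -> 47  [called from clip_value, line 5]
  clip_value(5, 32) -> 47  [called from clip_value, line 5]
  clip_value(6, 26) -> 47  [called from clip_value, line 5]
  clip_value(7, 19) -> 47  [called from clip_value, line 5]
  clip_value(8, 11) -> 47  [called from clip_value, line 5]
  clip_value(9, 2) -> 47  [called from sum_active, line 18]
  sum_active([4, 1, 9, 5]) -> 47  [called from main, line 30]
  ... and 1 more completed call
Log origin:
  1: from main, line 29
  2: from sum_active, line 15
  3: from merge_totals, line 11
  4-12: from clip_value, line 4
  13: from main, line 31
  14: from index_entries, line 21
A correct fix: line 18: replace `2` with `0`.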